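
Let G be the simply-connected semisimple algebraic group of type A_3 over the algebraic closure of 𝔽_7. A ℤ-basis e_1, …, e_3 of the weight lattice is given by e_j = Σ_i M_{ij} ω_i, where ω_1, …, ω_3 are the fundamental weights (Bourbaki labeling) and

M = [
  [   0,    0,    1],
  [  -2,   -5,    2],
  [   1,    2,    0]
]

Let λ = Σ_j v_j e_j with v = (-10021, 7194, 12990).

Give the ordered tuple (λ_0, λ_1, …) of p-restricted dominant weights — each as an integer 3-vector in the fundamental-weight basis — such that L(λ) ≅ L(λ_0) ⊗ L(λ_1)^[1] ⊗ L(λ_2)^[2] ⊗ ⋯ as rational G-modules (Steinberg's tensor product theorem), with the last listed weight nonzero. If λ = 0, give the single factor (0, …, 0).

Change of basis e → ω: c = M·v where v = (-10021, 7194, 12990):
  c_1 = (0)·(-10021) + (0)·(7194) + (1)·(12990) = 12990
  c_2 = (-2)·(-10021) + (-5)·(7194) + (2)·(12990) = 10052
  c_3 = (1)·(-10021) + (2)·(7194) + (0)·(12990) = 4367
Writing each c_i in base p = 7:
  c_1 = 12990 = 5·7^0 + 0·7^1 + 6·7^2 + 2·7^3 + 5·7^4
  c_2 = 10052 = 0·7^0 + 1·7^1 + 2·7^2 + 1·7^3 + 4·7^4
  c_3 = 4367 = 6·7^0 + 0·7^1 + 5·7^2 + 5·7^3 + 1·7^4
p-restricted factor λ_0 = (5, 0, 6)
p-restricted factor λ_1 = (0, 1, 0)
p-restricted factor λ_2 = (6, 2, 5)
p-restricted factor λ_3 = (2, 1, 5)
p-restricted factor λ_4 = (5, 4, 1)

((5, 0, 6), (0, 1, 0), (6, 2, 5), (2, 1, 5), (5, 4, 1))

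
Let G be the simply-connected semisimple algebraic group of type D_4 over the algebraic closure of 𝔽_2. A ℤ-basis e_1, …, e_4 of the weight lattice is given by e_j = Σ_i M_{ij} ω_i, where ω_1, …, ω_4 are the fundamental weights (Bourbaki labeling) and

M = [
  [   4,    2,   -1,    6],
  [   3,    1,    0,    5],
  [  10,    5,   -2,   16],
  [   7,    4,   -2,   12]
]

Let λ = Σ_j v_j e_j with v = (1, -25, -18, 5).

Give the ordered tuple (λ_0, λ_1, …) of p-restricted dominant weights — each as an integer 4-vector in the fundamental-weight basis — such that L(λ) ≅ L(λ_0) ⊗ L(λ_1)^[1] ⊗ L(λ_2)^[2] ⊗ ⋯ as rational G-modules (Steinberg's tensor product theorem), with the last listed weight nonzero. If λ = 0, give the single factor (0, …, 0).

((0, 1, 1, 1), (1, 1, 0, 1))

In the fundamental-weight basis, λ has coordinates c = M·v (v = (1, -25, -18, 5)):
  c_1 = 4*1 + 2*-25 + -1*-18 + 6*5 = 2
  c_2 = 3*1 + 1*-25 + 0*-18 + 5*5 = 3
  c_3 = 10*1 + 5*-25 + -2*-18 + 16*5 = 1
  c_4 = 7*1 + 4*-25 + -2*-18 + 12*5 = 3
p = 2; digits c_i = Σ_j d_{ij}·2^j, 0 ≤ d_{ij} < 2:
  c_1 = 2 = 0·2^0 + 1·2^1
  c_2 = 3 = 1·2^0 + 1·2^1
  c_3 = 1 = 1·2^0
  c_4 = 3 = 1·2^0 + 1·2^1
λ_0 = (0, 1, 1, 1)
λ_1 = (1, 1, 0, 1)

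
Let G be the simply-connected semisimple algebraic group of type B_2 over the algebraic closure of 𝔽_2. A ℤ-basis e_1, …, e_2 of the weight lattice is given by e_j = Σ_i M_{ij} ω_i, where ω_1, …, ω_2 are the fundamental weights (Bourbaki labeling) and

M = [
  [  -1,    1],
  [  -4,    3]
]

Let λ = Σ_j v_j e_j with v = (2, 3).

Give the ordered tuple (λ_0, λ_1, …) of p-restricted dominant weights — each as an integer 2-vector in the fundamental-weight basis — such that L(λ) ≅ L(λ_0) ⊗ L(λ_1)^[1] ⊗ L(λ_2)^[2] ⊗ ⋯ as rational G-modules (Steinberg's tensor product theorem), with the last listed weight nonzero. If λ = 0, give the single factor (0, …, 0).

Compute c_i = Σ_j M_{ij} v_j with v = (2, 3):
  c_1 = -1*2 + 1*3 = 1
  c_2 = -4*2 + 3*3 = 1
p = 2; digits c_i = Σ_j d_{ij}·2^j, 0 ≤ d_{ij} < 2:
  c_1 = 1 = 1·2^0
  c_2 = 1 = 1·2^0
Factor λ_0 = (1, 1)

((1, 1),)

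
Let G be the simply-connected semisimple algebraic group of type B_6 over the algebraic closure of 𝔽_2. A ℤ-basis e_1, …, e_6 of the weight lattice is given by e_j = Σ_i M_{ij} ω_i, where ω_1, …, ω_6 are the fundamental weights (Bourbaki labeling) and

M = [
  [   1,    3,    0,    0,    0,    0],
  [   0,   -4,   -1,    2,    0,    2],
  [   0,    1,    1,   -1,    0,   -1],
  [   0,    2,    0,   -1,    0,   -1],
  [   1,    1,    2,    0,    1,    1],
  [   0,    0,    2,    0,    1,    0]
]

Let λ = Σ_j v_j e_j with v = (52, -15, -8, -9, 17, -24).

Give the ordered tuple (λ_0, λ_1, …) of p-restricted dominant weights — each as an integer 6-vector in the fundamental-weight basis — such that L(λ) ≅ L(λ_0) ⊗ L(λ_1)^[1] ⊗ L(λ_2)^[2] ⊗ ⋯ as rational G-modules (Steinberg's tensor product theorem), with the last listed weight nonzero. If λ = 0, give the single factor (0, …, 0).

((1, 0, 0, 1, 0, 1), (1, 1, 1, 1, 1, 0), (1, 0, 0, 0, 1, 0), (0, 0, 1, 0, 1, 0))

ω-coordinates c = M·v, v = (52, -15, -8, -9, 17, -24):
  c_1 = 1·52 + (3)·(-15) + (0)·(-8) + (0)·(-9) + 0·17 + (0)·(-24) = 7
  c_2 = 0·52 + (-4)·(-15) + (-1)·(-8) + (2)·(-9) + 0·17 + (2)·(-24) = 2
  c_3 = 0·52 + (1)·(-15) + (1)·(-8) + (-1)·(-9) + 0·17 + (-1)·(-24) = 10
  c_4 = 0·52 + (2)·(-15) + (0)·(-8) + (-1)·(-9) + 0·17 + (-1)·(-24) = 3
  c_5 = 1·52 + (1)·(-15) + (2)·(-8) + (0)·(-9) + 1·17 + (1)·(-24) = 14
  c_6 = 0·52 + (0)·(-15) + (2)·(-8) + (0)·(-9) + 1·17 + (0)·(-24) = 1
Base-2 expansion of each c_i:
  c_1 = 7 = 1·2^0 + 1·2^1 + 1·2^2
  c_2 = 2 = 0·2^0 + 1·2^1
  c_3 = 10 = 0·2^0 + 1·2^1 + 0·2^2 + 1·2^3
  c_4 = 3 = 1·2^0 + 1·2^1
  c_5 = 14 = 0·2^0 + 1·2^1 + 1·2^2 + 1·2^3
  c_6 = 1 = 1·2^0
p-restricted factor λ_0 = (1, 0, 0, 1, 0, 1)
p-restricted factor λ_1 = (1, 1, 1, 1, 1, 0)
p-restricted factor λ_2 = (1, 0, 0, 0, 1, 0)
p-restricted factor λ_3 = (0, 0, 1, 0, 1, 0)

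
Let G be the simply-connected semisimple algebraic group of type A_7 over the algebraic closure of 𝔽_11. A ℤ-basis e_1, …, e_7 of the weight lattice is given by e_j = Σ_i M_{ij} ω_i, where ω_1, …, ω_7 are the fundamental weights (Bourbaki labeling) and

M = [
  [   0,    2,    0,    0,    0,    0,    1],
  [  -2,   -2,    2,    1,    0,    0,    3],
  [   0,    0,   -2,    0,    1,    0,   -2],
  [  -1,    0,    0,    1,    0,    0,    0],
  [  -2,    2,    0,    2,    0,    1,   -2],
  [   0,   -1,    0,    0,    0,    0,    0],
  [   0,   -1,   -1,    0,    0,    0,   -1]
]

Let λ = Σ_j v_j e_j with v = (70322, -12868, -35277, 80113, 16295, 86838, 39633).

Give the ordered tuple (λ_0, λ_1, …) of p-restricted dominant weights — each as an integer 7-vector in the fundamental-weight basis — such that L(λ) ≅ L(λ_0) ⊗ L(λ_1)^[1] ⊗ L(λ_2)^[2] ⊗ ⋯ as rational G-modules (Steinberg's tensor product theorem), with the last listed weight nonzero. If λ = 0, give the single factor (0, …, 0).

((4, 9, 4, 1, 10, 9, 9), (9, 10, 7, 10, 7, 3, 3), (4, 1, 7, 3, 0, 7, 4), (10, 10, 5, 7, 1, 9, 6))

Compute c_i = Σ_j M_{ij} v_j with v = (70322, -12868, -35277, 80113, 16295, 86838, 39633):
  c_1 = (0)·(70322) + (2)·(-12868) + (0)·(-35277) + (0)·(80113) + (0)·(16295) + (0)·(86838) + (1)·(39633) = 13897
  c_2 = (-2)·(70322) + (-2)·(-12868) + (2)·(-35277) + (1)·(80113) + (0)·(16295) + (0)·(86838) + (3)·(39633) = 13550
  c_3 = (0)·(70322) + (0)·(-12868) + (-2)·(-35277) + (0)·(80113) + (1)·(16295) + (0)·(86838) + (-2)·(39633) = 7583
  c_4 = (-1)·(70322) + (0)·(-12868) + (0)·(-35277) + (1)·(80113) + (0)·(16295) + (0)·(86838) + (0)·(39633) = 9791
  c_5 = (-2)·(70322) + (2)·(-12868) + (0)·(-35277) + (2)·(80113) + (0)·(16295) + (1)·(86838) + (-2)·(39633) = 1418
  c_6 = (0)·(70322) + (-1)·(-12868) + (0)·(-35277) + (0)·(80113) + (0)·(16295) + (0)·(86838) + (0)·(39633) = 12868
  c_7 = (0)·(70322) + (-1)·(-12868) + (-1)·(-35277) + (0)·(80113) + (0)·(16295) + (0)·(86838) + (-1)·(39633) = 8512
Base-11 expansion of each c_i:
  c_1 = 13897 = 4·11^0 + 9·11^1 + 4·11^2 + 10·11^3
  c_2 = 13550 = 9·11^0 + 10·11^1 + 1·11^2 + 10·11^3
  c_3 = 7583 = 4·11^0 + 7·11^1 + 7·11^2 + 5·11^3
  c_4 = 9791 = 1·11^0 + 10·11^1 + 3·11^2 + 7·11^3
  c_5 = 1418 = 10·11^0 + 7·11^1 + 0·11^2 + 1·11^3
  c_6 = 12868 = 9·11^0 + 3·11^1 + 7·11^2 + 9·11^3
  c_7 = 8512 = 9·11^0 + 3·11^1 + 4·11^2 + 6·11^3
p-restricted factor λ_0 = (4, 9, 4, 1, 10, 9, 9)
p-restricted factor λ_1 = (9, 10, 7, 10, 7, 3, 3)
p-restricted factor λ_2 = (4, 1, 7, 3, 0, 7, 4)
p-restricted factor λ_3 = (10, 10, 5, 7, 1, 9, 6)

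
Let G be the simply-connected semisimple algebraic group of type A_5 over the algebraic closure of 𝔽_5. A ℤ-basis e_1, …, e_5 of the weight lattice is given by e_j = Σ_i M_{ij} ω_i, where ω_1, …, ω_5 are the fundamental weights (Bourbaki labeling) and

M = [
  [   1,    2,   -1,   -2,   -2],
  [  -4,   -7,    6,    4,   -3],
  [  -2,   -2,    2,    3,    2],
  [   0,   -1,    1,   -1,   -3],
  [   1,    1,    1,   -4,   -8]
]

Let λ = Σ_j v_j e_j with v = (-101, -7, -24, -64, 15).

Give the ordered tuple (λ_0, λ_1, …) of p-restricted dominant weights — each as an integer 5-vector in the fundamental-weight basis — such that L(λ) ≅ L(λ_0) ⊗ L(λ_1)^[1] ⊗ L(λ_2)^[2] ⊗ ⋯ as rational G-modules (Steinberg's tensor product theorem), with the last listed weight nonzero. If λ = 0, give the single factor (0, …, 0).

((2, 3, 1, 2, 4), (1, 1, 1, 0, 0))

In the fundamental-weight basis, λ has coordinates c = M·v (v = (-101, -7, -24, -64, 15)):
  c_1 = 1*-101 + 2*-7 + -1*-24 + -2*-64 + -2*15 = 7
  c_2 = -4*-101 + -7*-7 + 6*-24 + 4*-64 + -3*15 = 8
  c_3 = -2*-101 + -2*-7 + 2*-24 + 3*-64 + 2*15 = 6
  c_4 = 0*-101 + -1*-7 + 1*-24 + -1*-64 + -3*15 = 2
  c_5 = 1*-101 + 1*-7 + 1*-24 + -4*-64 + -8*15 = 4
p = 5; digits c_i = Σ_j d_{ij}·5^j, 0 ≤ d_{ij} < 5:
  c_1 = 7 = 2·5^0 + 1·5^1
  c_2 = 8 = 3·5^0 + 1·5^1
  c_3 = 6 = 1·5^0 + 1·5^1
  c_4 = 2 = 2·5^0
  c_5 = 4 = 4·5^0
λ_0 = (2, 3, 1, 2, 4)
λ_1 = (1, 1, 1, 0, 0)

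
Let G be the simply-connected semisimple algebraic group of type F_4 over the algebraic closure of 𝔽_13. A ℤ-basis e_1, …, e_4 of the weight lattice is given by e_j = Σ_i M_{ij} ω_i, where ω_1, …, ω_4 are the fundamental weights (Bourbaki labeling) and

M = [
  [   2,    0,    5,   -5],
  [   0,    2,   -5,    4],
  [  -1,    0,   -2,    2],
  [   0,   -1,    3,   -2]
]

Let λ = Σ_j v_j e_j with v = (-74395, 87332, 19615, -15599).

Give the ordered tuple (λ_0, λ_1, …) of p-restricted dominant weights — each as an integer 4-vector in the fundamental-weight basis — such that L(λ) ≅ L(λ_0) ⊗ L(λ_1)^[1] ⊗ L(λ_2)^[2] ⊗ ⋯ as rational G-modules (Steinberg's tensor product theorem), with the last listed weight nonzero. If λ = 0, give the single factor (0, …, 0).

((6, 10, 2, 7), (5, 12, 6, 0), (5, 5, 10, 3), (12, 6, 1, 1))

In the fundamental-weight basis, λ has coordinates c = M·v (v = (-74395, 87332, 19615, -15599)):
  c_1 = 2*-74395 + 0*87332 + 5*19615 + -5*-15599 = 27280
  c_2 = 0*-74395 + 2*87332 + -5*19615 + 4*-15599 = 14193
  c_3 = -1*-74395 + 0*87332 + -2*19615 + 2*-15599 = 3967
  c_4 = 0*-74395 + -1*87332 + 3*19615 + -2*-15599 = 2711
Base-13 expansion of each c_i:
  c_1 = 27280 = 6·13^0 + 5·13^1 + 5·13^2 + 12·13^3
  c_2 = 14193 = 10·13^0 + 12·13^1 + 5·13^2 + 6·13^3
  c_3 = 3967 = 2·13^0 + 6·13^1 + 10·13^2 + 1·13^3
  c_4 = 2711 = 7·13^0 + 0·13^1 + 3·13^2 + 1·13^3
λ_0 = (6, 10, 2, 7)
λ_1 = (5, 12, 6, 0)
λ_2 = (5, 5, 10, 3)
λ_3 = (12, 6, 1, 1)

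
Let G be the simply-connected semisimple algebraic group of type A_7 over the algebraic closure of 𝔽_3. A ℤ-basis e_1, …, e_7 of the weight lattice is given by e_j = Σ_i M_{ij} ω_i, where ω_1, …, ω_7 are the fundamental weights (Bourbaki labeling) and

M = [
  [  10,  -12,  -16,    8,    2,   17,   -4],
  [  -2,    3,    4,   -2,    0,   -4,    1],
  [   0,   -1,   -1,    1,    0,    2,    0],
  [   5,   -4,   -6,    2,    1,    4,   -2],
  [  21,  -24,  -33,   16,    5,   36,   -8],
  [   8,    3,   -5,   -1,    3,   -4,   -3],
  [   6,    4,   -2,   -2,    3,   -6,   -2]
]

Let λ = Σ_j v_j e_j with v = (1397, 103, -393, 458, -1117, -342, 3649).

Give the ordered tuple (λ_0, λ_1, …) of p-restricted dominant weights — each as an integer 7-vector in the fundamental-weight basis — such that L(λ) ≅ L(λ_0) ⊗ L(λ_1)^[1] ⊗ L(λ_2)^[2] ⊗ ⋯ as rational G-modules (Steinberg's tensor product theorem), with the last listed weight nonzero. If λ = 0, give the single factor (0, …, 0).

Change of basis e → ω: c = M·v where v = (1397, 103, -393, 458, -1117, -342, 3649):
  c_1 = (10)·(1397) + (-12)·(103) + (-16)·(-393) + (8)·(458) + (2)·(-1117) + (17)·(-342) + (-4)·(3649) = 42
  c_2 = (-2)·(1397) + (3)·(103) + (4)·(-393) + (-2)·(458) + (0)·(-1117) + (-4)·(-342) + (1)·(3649) = 44
  c_3 = (0)·(1397) + (-1)·(103) + (-1)·(-393) + (1)·(458) + (0)·(-1117) + (2)·(-342) + (0)·(3649) = 64
  c_4 = (5)·(1397) + (-4)·(103) + (-6)·(-393) + (2)·(458) + (1)·(-1117) + (4)·(-342) + (-2)·(3649) = 64
  c_5 = (21)·(1397) + (-24)·(103) + (-33)·(-393) + (16)·(458) + (5)·(-1117) + (36)·(-342) + (-8)·(3649) = 73
  c_6 = (8)·(1397) + (3)·(103) + (-5)·(-393) + (-1)·(458) + (3)·(-1117) + (-4)·(-342) + (-3)·(3649) = 62
  c_7 = (6)·(1397) + (4)·(103) + (-2)·(-393) + (-2)·(458) + (3)·(-1117) + (-6)·(-342) + (-2)·(3649) = 67
p = 3; digits c_i = Σ_j d_{ij}·3^j, 0 ≤ d_{ij} < 3:
  c_1 = 42 = 0·3^0 + 2·3^1 + 1·3^2 + 1·3^3
  c_2 = 44 = 2·3^0 + 2·3^1 + 1·3^2 + 1·3^3
  c_3 = 64 = 1·3^0 + 0·3^1 + 1·3^2 + 2·3^3
  c_4 = 64 = 1·3^0 + 0·3^1 + 1·3^2 + 2·3^3
  c_5 = 73 = 1·3^0 + 0·3^1 + 2·3^2 + 2·3^3
  c_6 = 62 = 2·3^0 + 2·3^1 + 0·3^2 + 2·3^3
  c_7 = 67 = 1·3^0 + 1·3^1 + 1·3^2 + 2·3^3
Factor λ_0 = (0, 2, 1, 1, 1, 2, 1)
Factor λ_1 = (2, 2, 0, 0, 0, 2, 1)
Factor λ_2 = (1, 1, 1, 1, 2, 0, 1)
Factor λ_3 = (1, 1, 2, 2, 2, 2, 2)

((0, 2, 1, 1, 1, 2, 1), (2, 2, 0, 0, 0, 2, 1), (1, 1, 1, 1, 2, 0, 1), (1, 1, 2, 2, 2, 2, 2))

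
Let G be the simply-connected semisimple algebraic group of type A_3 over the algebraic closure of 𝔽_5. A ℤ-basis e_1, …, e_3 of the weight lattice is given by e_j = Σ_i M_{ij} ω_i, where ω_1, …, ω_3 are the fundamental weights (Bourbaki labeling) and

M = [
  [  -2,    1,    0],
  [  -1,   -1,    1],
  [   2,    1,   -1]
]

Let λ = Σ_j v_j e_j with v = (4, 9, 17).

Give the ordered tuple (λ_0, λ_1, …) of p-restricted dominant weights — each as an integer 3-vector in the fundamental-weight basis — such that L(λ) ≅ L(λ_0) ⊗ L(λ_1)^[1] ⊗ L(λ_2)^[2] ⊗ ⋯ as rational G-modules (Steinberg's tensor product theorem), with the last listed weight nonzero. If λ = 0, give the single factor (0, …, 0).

((1, 4, 0),)

Compute c_i = Σ_j M_{ij} v_j with v = (4, 9, 17):
  c_1 = -2*4 + 1*9 + 0*17 = 1
  c_2 = -1*4 + -1*9 + 1*17 = 4
  c_3 = 2*4 + 1*9 + -1*17 = 0
Base-5 expansion of each c_i:
  c_1 = 1 = 1·5^0
  c_2 = 4 = 4·5^0
  c_3 = 0
p-restricted factor λ_0 = (1, 4, 0)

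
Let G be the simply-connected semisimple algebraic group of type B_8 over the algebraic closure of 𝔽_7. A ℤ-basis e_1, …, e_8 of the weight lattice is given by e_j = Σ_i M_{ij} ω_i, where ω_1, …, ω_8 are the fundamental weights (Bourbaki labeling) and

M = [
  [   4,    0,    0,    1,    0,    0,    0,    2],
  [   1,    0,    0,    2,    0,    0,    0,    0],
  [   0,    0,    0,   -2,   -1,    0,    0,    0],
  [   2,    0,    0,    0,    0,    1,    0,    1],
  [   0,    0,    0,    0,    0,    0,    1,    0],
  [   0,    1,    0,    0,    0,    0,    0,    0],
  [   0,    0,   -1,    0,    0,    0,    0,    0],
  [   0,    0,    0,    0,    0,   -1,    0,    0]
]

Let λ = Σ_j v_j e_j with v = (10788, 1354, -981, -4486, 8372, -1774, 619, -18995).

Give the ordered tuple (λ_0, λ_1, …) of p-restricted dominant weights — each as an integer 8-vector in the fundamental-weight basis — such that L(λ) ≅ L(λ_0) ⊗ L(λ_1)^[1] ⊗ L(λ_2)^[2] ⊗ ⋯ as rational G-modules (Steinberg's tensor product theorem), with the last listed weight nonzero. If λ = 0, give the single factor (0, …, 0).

((4, 3, 5, 2, 3, 3, 1, 3), (5, 0, 1, 3, 4, 4, 0, 1), (6, 2, 5, 2, 5, 6, 6, 1), (1, 5, 1, 2, 1, 3, 2, 5))

Compute c_i = Σ_j M_{ij} v_j with v = (10788, 1354, -981, -4486, 8372, -1774, 619, -18995):
  c_1 = (4)·(10788) + (0)·(1354) + (0)·(-981) + (1)·(-4486) + (0)·(8372) + (0)·(-1774) + (0)·(619) + (2)·(-18995) = 676
  c_2 = (1)·(10788) + (0)·(1354) + (0)·(-981) + (2)·(-4486) + (0)·(8372) + (0)·(-1774) + (0)·(619) + (0)·(-18995) = 1816
  c_3 = (0)·(10788) + (0)·(1354) + (0)·(-981) + (-2)·(-4486) + (-1)·(8372) + (0)·(-1774) + (0)·(619) + (0)·(-18995) = 600
  c_4 = (2)·(10788) + (0)·(1354) + (0)·(-981) + (0)·(-4486) + (0)·(8372) + (1)·(-1774) + (0)·(619) + (1)·(-18995) = 807
  c_5 = (0)·(10788) + (0)·(1354) + (0)·(-981) + (0)·(-4486) + (0)·(8372) + (0)·(-1774) + (1)·(619) + (0)·(-18995) = 619
  c_6 = (0)·(10788) + (1)·(1354) + (0)·(-981) + (0)·(-4486) + (0)·(8372) + (0)·(-1774) + (0)·(619) + (0)·(-18995) = 1354
  c_7 = (0)·(10788) + (0)·(1354) + (-1)·(-981) + (0)·(-4486) + (0)·(8372) + (0)·(-1774) + (0)·(619) + (0)·(-18995) = 981
  c_8 = (0)·(10788) + (0)·(1354) + (0)·(-981) + (0)·(-4486) + (0)·(8372) + (-1)·(-1774) + (0)·(619) + (0)·(-18995) = 1774
Base-7 expansion of each c_i:
  c_1 = 676 = 4·7^0 + 5·7^1 + 6·7^2 + 1·7^3
  c_2 = 1816 = 3·7^0 + 0·7^1 + 2·7^2 + 5·7^3
  c_3 = 600 = 5·7^0 + 1·7^1 + 5·7^2 + 1·7^3
  c_4 = 807 = 2·7^0 + 3·7^1 + 2·7^2 + 2·7^3
  c_5 = 619 = 3·7^0 + 4·7^1 + 5·7^2 + 1·7^3
  c_6 = 1354 = 3·7^0 + 4·7^1 + 6·7^2 + 3·7^3
  c_7 = 981 = 1·7^0 + 0·7^1 + 6·7^2 + 2·7^3
  c_8 = 1774 = 3·7^0 + 1·7^1 + 1·7^2 + 5·7^3
p-restricted factor λ_0 = (4, 3, 5, 2, 3, 3, 1, 3)
p-restricted factor λ_1 = (5, 0, 1, 3, 4, 4, 0, 1)
p-restricted factor λ_2 = (6, 2, 5, 2, 5, 6, 6, 1)
p-restricted factor λ_3 = (1, 5, 1, 2, 1, 3, 2, 5)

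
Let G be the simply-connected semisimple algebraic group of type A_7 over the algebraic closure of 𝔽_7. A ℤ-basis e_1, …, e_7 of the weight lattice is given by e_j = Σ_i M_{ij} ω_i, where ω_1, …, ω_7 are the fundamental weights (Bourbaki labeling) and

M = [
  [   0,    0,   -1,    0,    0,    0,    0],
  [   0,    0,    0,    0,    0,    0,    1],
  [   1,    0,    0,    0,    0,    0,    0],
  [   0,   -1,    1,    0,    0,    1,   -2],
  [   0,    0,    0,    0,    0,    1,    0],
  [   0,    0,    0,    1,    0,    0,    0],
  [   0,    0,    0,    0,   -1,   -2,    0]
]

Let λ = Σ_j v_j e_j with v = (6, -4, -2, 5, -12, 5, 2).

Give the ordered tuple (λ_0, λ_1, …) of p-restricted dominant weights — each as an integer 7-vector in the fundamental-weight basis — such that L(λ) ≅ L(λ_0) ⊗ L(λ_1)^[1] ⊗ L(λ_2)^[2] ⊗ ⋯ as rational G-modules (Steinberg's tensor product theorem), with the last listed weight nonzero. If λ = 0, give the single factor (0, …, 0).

((2, 2, 6, 3, 5, 5, 2),)

Change of basis e → ω: c = M·v where v = (6, -4, -2, 5, -12, 5, 2):
  c_1 = (0)·(6) + (0)·(-4) + (-1)·(-2) + (0)·(5) + (0)·(-12) + (0)·(5) + (0)·(2) = 2
  c_2 = (0)·(6) + (0)·(-4) + (0)·(-2) + (0)·(5) + (0)·(-12) + (0)·(5) + (1)·(2) = 2
  c_3 = (1)·(6) + (0)·(-4) + (0)·(-2) + (0)·(5) + (0)·(-12) + (0)·(5) + (0)·(2) = 6
  c_4 = (0)·(6) + (-1)·(-4) + (1)·(-2) + (0)·(5) + (0)·(-12) + (1)·(5) + (-2)·(2) = 3
  c_5 = (0)·(6) + (0)·(-4) + (0)·(-2) + (0)·(5) + (0)·(-12) + (1)·(5) + (0)·(2) = 5
  c_6 = (0)·(6) + (0)·(-4) + (0)·(-2) + (1)·(5) + (0)·(-12) + (0)·(5) + (0)·(2) = 5
  c_7 = (0)·(6) + (0)·(-4) + (0)·(-2) + (0)·(5) + (-1)·(-12) + (-2)·(5) + (0)·(2) = 2
p = 7; digits c_i = Σ_j d_{ij}·7^j, 0 ≤ d_{ij} < 7:
  c_1 = 2 = 2·7^0
  c_2 = 2 = 2·7^0
  c_3 = 6 = 6·7^0
  c_4 = 3 = 3·7^0
  c_5 = 5 = 5·7^0
  c_6 = 5 = 5·7^0
  c_7 = 2 = 2·7^0
Factor λ_0 = (2, 2, 6, 3, 5, 5, 2)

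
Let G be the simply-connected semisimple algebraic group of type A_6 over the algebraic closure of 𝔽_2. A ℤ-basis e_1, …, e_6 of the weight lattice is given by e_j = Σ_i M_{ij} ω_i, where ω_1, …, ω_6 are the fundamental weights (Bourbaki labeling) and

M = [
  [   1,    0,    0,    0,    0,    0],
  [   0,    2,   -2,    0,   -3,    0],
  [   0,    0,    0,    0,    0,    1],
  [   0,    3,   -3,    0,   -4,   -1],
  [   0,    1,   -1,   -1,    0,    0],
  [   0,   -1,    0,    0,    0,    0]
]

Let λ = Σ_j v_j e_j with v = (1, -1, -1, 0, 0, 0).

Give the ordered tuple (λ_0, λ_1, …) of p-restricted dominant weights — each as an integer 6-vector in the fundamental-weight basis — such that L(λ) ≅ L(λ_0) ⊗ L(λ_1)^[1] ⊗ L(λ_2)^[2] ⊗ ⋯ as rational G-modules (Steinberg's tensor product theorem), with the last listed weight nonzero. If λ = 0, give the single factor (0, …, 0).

Compute c_i = Σ_j M_{ij} v_j with v = (1, -1, -1, 0, 0, 0):
  c_1 = 1*1 + 0*-1 + 0*-1 + 0*0 + 0*0 + 0*0 = 1
  c_2 = 0*1 + 2*-1 + -2*-1 + 0*0 + -3*0 + 0*0 = 0
  c_3 = 0*1 + 0*-1 + 0*-1 + 0*0 + 0*0 + 1*0 = 0
  c_4 = 0*1 + 3*-1 + -3*-1 + 0*0 + -4*0 + -1*0 = 0
  c_5 = 0*1 + 1*-1 + -1*-1 + -1*0 + 0*0 + 0*0 = 0
  c_6 = 0*1 + -1*-1 + 0*-1 + 0*0 + 0*0 + 0*0 = 1
Writing each c_i in base p = 2:
  c_1 = 1 = 1·2^0
  c_2 = 0
  c_3 = 0
  c_4 = 0
  c_5 = 0
  c_6 = 1 = 1·2^0
Factor λ_0 = (1, 0, 0, 0, 0, 1)

((1, 0, 0, 0, 0, 1),)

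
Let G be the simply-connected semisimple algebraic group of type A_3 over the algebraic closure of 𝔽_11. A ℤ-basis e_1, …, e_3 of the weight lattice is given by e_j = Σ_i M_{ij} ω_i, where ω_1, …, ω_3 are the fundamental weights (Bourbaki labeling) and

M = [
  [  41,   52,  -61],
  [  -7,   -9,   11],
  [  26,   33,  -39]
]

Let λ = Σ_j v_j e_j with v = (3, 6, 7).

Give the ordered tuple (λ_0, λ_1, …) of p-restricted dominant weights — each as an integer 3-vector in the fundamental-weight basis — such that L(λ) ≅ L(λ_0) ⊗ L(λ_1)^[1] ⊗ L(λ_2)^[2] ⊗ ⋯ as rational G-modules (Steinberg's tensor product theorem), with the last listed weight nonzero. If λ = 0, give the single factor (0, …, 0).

Compute c_i = Σ_j M_{ij} v_j with v = (3, 6, 7):
  c_1 = 41*3 + 52*6 + -61*7 = 8
  c_2 = -7*3 + -9*6 + 11*7 = 2
  c_3 = 26*3 + 33*6 + -39*7 = 3
p = 11; digits c_i = Σ_j d_{ij}·11^j, 0 ≤ d_{ij} < 11:
  c_1 = 8 = 8·11^0
  c_2 = 2 = 2·11^0
  c_3 = 3 = 3·11^0
λ_0 = (8, 2, 3)

((8, 2, 3),)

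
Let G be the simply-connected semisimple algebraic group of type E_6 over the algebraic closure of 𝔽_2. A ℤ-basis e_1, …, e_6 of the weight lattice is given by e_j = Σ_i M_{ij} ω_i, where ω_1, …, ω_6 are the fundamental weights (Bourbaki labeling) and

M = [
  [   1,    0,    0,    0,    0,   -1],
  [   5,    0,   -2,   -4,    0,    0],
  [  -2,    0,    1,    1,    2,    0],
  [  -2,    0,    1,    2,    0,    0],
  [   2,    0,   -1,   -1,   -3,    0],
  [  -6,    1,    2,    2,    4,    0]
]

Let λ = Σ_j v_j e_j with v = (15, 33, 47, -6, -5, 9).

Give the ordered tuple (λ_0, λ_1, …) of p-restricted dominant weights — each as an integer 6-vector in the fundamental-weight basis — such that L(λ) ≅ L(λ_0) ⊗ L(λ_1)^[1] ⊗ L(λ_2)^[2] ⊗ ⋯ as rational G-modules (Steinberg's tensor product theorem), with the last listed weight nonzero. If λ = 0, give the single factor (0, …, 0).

((0, 1, 1, 1, 0, 1), (1, 0, 0, 0, 0, 0), (1, 1, 0, 1, 1, 1))

In the fundamental-weight basis, λ has coordinates c = M·v (v = (15, 33, 47, -6, -5, 9)):
  c_1 = 1·15 + 0·33 + 0·47 + (0)·(-6) + (0)·(-5) + (-1)·(9) = 6
  c_2 = 5·15 + 0·33 + (-2)·(47) + (-4)·(-6) + (0)·(-5) + 0·9 = 5
  c_3 = (-2)·(15) + 0·33 + 1·47 + (1)·(-6) + (2)·(-5) + 0·9 = 1
  c_4 = (-2)·(15) + 0·33 + 1·47 + (2)·(-6) + (0)·(-5) + 0·9 = 5
  c_5 = 2·15 + 0·33 + (-1)·(47) + (-1)·(-6) + (-3)·(-5) + 0·9 = 4
  c_6 = (-6)·(15) + 1·33 + 2·47 + (2)·(-6) + (4)·(-5) + 0·9 = 5
Writing each c_i in base p = 2:
  c_1 = 6 = 0·2^0 + 1·2^1 + 1·2^2
  c_2 = 5 = 1·2^0 + 0·2^1 + 1·2^2
  c_3 = 1 = 1·2^0
  c_4 = 5 = 1·2^0 + 0·2^1 + 1·2^2
  c_5 = 4 = 0·2^0 + 0·2^1 + 1·2^2
  c_6 = 5 = 1·2^0 + 0·2^1 + 1·2^2
λ_0 = (0, 1, 1, 1, 0, 1)
λ_1 = (1, 0, 0, 0, 0, 0)
λ_2 = (1, 1, 0, 1, 1, 1)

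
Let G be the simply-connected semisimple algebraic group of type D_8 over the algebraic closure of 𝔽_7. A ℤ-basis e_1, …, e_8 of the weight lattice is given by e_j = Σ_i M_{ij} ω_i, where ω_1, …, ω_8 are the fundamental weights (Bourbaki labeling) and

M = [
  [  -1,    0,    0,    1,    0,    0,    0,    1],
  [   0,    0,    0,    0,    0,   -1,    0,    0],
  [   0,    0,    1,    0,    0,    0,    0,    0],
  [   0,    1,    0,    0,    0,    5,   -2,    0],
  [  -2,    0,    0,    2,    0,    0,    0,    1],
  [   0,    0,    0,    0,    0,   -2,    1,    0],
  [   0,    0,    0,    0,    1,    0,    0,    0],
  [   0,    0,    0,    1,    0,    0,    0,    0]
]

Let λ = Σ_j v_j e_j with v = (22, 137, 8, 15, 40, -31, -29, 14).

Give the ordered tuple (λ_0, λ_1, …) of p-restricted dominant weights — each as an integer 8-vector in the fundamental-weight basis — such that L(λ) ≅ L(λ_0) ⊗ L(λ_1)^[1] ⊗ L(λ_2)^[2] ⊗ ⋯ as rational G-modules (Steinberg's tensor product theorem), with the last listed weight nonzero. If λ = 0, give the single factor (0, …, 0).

((0, 3, 1, 5, 0, 5, 5, 1), (1, 4, 1, 5, 0, 4, 5, 2))

In the fundamental-weight basis, λ has coordinates c = M·v (v = (22, 137, 8, 15, 40, -31, -29, 14)):
  c_1 = -1*22 + 0*137 + 0*8 + 1*15 + 0*40 + 0*-31 + 0*-29 + 1*14 = 7
  c_2 = 0*22 + 0*137 + 0*8 + 0*15 + 0*40 + -1*-31 + 0*-29 + 0*14 = 31
  c_3 = 0*22 + 0*137 + 1*8 + 0*15 + 0*40 + 0*-31 + 0*-29 + 0*14 = 8
  c_4 = 0*22 + 1*137 + 0*8 + 0*15 + 0*40 + 5*-31 + -2*-29 + 0*14 = 40
  c_5 = -2*22 + 0*137 + 0*8 + 2*15 + 0*40 + 0*-31 + 0*-29 + 1*14 = 0
  c_6 = 0*22 + 0*137 + 0*8 + 0*15 + 0*40 + -2*-31 + 1*-29 + 0*14 = 33
  c_7 = 0*22 + 0*137 + 0*8 + 0*15 + 1*40 + 0*-31 + 0*-29 + 0*14 = 40
  c_8 = 0*22 + 0*137 + 0*8 + 1*15 + 0*40 + 0*-31 + 0*-29 + 0*14 = 15
Writing each c_i in base p = 7:
  c_1 = 7 = 0·7^0 + 1·7^1
  c_2 = 31 = 3·7^0 + 4·7^1
  c_3 = 8 = 1·7^0 + 1·7^1
  c_4 = 40 = 5·7^0 + 5·7^1
  c_5 = 0
  c_6 = 33 = 5·7^0 + 4·7^1
  c_7 = 40 = 5·7^0 + 5·7^1
  c_8 = 15 = 1·7^0 + 2·7^1
p-restricted factor λ_0 = (0, 3, 1, 5, 0, 5, 5, 1)
p-restricted factor λ_1 = (1, 4, 1, 5, 0, 4, 5, 2)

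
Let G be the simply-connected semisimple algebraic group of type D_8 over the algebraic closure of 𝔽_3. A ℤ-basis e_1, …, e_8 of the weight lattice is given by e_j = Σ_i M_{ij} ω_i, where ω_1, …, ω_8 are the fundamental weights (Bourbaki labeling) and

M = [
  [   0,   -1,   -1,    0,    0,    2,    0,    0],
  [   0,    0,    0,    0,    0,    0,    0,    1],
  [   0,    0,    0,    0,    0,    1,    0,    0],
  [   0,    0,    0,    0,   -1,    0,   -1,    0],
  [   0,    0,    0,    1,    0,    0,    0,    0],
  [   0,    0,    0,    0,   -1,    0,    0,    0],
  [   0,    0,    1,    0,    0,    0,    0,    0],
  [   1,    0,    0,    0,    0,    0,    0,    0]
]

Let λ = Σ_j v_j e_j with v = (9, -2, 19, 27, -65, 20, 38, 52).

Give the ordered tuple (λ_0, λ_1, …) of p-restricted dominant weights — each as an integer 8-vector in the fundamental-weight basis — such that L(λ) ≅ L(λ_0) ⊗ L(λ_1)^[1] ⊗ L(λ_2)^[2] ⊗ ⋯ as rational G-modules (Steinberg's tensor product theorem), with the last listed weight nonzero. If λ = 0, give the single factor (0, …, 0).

((2, 1, 2, 0, 0, 2, 1, 0), (1, 2, 0, 0, 0, 0, 0, 0), (2, 2, 2, 0, 0, 1, 2, 1), (0, 1, 0, 1, 1, 2, 0, 0))

Change of basis e → ω: c = M·v where v = (9, -2, 19, 27, -65, 20, 38, 52):
  c_1 = 0*9 + -1*-2 + -1*19 + 0*27 + 0*-65 + 2*20 + 0*38 + 0*52 = 23
  c_2 = 0*9 + 0*-2 + 0*19 + 0*27 + 0*-65 + 0*20 + 0*38 + 1*52 = 52
  c_3 = 0*9 + 0*-2 + 0*19 + 0*27 + 0*-65 + 1*20 + 0*38 + 0*52 = 20
  c_4 = 0*9 + 0*-2 + 0*19 + 0*27 + -1*-65 + 0*20 + -1*38 + 0*52 = 27
  c_5 = 0*9 + 0*-2 + 0*19 + 1*27 + 0*-65 + 0*20 + 0*38 + 0*52 = 27
  c_6 = 0*9 + 0*-2 + 0*19 + 0*27 + -1*-65 + 0*20 + 0*38 + 0*52 = 65
  c_7 = 0*9 + 0*-2 + 1*19 + 0*27 + 0*-65 + 0*20 + 0*38 + 0*52 = 19
  c_8 = 1*9 + 0*-2 + 0*19 + 0*27 + 0*-65 + 0*20 + 0*38 + 0*52 = 9
p = 3; digits c_i = Σ_j d_{ij}·3^j, 0 ≤ d_{ij} < 3:
  c_1 = 23 = 2·3^0 + 1·3^1 + 2·3^2
  c_2 = 52 = 1·3^0 + 2·3^1 + 2·3^2 + 1·3^3
  c_3 = 20 = 2·3^0 + 0·3^1 + 2·3^2
  c_4 = 27 = 0·3^0 + 0·3^1 + 0·3^2 + 1·3^3
  c_5 = 27 = 0·3^0 + 0·3^1 + 0·3^2 + 1·3^3
  c_6 = 65 = 2·3^0 + 0·3^1 + 1·3^2 + 2·3^3
  c_7 = 19 = 1·3^0 + 0·3^1 + 2·3^2
  c_8 = 9 = 0·3^0 + 0·3^1 + 1·3^2
Factor λ_0 = (2, 1, 2, 0, 0, 2, 1, 0)
Factor λ_1 = (1, 2, 0, 0, 0, 0, 0, 0)
Factor λ_2 = (2, 2, 2, 0, 0, 1, 2, 1)
Factor λ_3 = (0, 1, 0, 1, 1, 2, 0, 0)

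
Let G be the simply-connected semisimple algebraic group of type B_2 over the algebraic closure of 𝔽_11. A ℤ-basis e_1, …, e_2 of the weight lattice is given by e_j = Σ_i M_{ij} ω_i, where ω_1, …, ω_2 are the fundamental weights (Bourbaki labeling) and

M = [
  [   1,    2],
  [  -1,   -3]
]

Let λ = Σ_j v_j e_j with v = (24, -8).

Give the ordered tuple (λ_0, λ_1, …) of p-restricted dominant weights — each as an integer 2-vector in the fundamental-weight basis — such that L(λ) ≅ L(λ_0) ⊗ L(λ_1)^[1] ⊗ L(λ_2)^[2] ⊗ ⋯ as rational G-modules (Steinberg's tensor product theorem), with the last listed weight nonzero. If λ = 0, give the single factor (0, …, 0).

((8, 0),)

In the fundamental-weight basis, λ has coordinates c = M·v (v = (24, -8)):
  c_1 = 1·24 + (2)·(-8) = 8
  c_2 = (-1)·(24) + (-3)·(-8) = 0
Base-11 expansion of each c_i:
  c_1 = 8 = 8·11^0
  c_2 = 0
p-restricted factor λ_0 = (8, 0)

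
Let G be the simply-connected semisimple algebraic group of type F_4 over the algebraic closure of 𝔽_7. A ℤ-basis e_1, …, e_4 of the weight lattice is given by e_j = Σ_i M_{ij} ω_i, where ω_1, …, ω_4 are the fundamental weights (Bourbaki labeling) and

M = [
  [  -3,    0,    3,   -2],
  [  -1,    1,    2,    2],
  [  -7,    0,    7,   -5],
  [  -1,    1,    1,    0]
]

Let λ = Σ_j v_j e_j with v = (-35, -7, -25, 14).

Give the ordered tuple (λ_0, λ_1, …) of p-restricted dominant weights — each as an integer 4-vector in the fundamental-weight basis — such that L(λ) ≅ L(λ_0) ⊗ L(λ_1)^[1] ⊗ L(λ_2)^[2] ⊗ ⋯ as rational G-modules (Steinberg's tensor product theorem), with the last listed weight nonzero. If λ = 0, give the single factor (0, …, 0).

((2, 6, 0, 3),)

ω-coordinates c = M·v, v = (-35, -7, -25, 14):
  c_1 = (-3)·(-35) + (0)·(-7) + (3)·(-25) + (-2)·(14) = 2
  c_2 = (-1)·(-35) + (1)·(-7) + (2)·(-25) + 2·14 = 6
  c_3 = (-7)·(-35) + (0)·(-7) + (7)·(-25) + (-5)·(14) = 0
  c_4 = (-1)·(-35) + (1)·(-7) + (1)·(-25) + 0·14 = 3
p = 7; digits c_i = Σ_j d_{ij}·7^j, 0 ≤ d_{ij} < 7:
  c_1 = 2 = 2·7^0
  c_2 = 6 = 6·7^0
  c_3 = 0
  c_4 = 3 = 3·7^0
λ_0 = (2, 6, 0, 3)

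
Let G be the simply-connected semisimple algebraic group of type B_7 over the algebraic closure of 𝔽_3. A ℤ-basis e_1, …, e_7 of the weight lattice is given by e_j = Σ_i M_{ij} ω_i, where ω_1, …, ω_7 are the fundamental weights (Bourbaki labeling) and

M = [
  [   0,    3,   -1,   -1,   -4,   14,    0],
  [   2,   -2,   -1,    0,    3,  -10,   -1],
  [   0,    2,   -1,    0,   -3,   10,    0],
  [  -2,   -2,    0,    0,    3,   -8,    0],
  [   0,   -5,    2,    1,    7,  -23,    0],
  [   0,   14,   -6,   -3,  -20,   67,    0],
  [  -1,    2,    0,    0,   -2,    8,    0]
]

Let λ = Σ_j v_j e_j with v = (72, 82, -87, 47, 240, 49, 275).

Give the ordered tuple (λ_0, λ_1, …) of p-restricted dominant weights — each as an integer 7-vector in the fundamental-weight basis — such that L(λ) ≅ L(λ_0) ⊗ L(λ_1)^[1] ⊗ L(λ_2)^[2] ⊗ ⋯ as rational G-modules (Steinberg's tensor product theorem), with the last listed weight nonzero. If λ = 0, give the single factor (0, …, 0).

((0, 1, 0, 2, 1, 0, 1), (1, 1, 1, 0, 2, 1, 1), (1, 2, 2, 2, 1, 1, 0))

Compute c_i = Σ_j M_{ij} v_j with v = (72, 82, -87, 47, 240, 49, 275):
  c_1 = 0*72 + 3*82 + -1*-87 + -1*47 + -4*240 + 14*49 + 0*275 = 12
  c_2 = 2*72 + -2*82 + -1*-87 + 0*47 + 3*240 + -10*49 + -1*275 = 22
  c_3 = 0*72 + 2*82 + -1*-87 + 0*47 + -3*240 + 10*49 + 0*275 = 21
  c_4 = -2*72 + -2*82 + 0*-87 + 0*47 + 3*240 + -8*49 + 0*275 = 20
  c_5 = 0*72 + -5*82 + 2*-87 + 1*47 + 7*240 + -23*49 + 0*275 = 16
  c_6 = 0*72 + 14*82 + -6*-87 + -3*47 + -20*240 + 67*49 + 0*275 = 12
  c_7 = -1*72 + 2*82 + 0*-87 + 0*47 + -2*240 + 8*49 + 0*275 = 4
Expand coordinatewise in base 3:
  c_1 = 12 = 0·3^0 + 1·3^1 + 1·3^2
  c_2 = 22 = 1·3^0 + 1·3^1 + 2·3^2
  c_3 = 21 = 0·3^0 + 1·3^1 + 2·3^2
  c_4 = 20 = 2·3^0 + 0·3^1 + 2·3^2
  c_5 = 16 = 1·3^0 + 2·3^1 + 1·3^2
  c_6 = 12 = 0·3^0 + 1·3^1 + 1·3^2
  c_7 = 4 = 1·3^0 + 1·3^1
Factor λ_0 = (0, 1, 0, 2, 1, 0, 1)
Factor λ_1 = (1, 1, 1, 0, 2, 1, 1)
Factor λ_2 = (1, 2, 2, 2, 1, 1, 0)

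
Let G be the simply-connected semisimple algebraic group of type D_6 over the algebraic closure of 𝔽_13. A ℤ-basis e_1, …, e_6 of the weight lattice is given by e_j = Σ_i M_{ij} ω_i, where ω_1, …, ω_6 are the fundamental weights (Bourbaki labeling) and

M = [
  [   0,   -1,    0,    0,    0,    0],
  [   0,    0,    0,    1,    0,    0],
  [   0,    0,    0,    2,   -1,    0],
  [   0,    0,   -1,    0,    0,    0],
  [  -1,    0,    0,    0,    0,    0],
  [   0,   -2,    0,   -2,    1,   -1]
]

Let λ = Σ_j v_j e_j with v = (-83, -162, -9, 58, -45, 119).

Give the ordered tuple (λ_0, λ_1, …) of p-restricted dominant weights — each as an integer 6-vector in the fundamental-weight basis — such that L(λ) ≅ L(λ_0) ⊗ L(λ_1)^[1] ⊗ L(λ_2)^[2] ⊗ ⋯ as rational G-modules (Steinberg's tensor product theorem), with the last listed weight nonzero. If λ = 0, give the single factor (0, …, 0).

((6, 6, 5, 9, 5, 5), (12, 4, 12, 0, 6, 3))

In the fundamental-weight basis, λ has coordinates c = M·v (v = (-83, -162, -9, 58, -45, 119)):
  c_1 = (0)·(-83) + (-1)·(-162) + (0)·(-9) + (0)·(58) + (0)·(-45) + (0)·(119) = 162
  c_2 = (0)·(-83) + (0)·(-162) + (0)·(-9) + (1)·(58) + (0)·(-45) + (0)·(119) = 58
  c_3 = (0)·(-83) + (0)·(-162) + (0)·(-9) + (2)·(58) + (-1)·(-45) + (0)·(119) = 161
  c_4 = (0)·(-83) + (0)·(-162) + (-1)·(-9) + (0)·(58) + (0)·(-45) + (0)·(119) = 9
  c_5 = (-1)·(-83) + (0)·(-162) + (0)·(-9) + (0)·(58) + (0)·(-45) + (0)·(119) = 83
  c_6 = (0)·(-83) + (-2)·(-162) + (0)·(-9) + (-2)·(58) + (1)·(-45) + (-1)·(119) = 44
Expand coordinatewise in base 13:
  c_1 = 162 = 6·13^0 + 12·13^1
  c_2 = 58 = 6·13^0 + 4·13^1
  c_3 = 161 = 5·13^0 + 12·13^1
  c_4 = 9 = 9·13^0
  c_5 = 83 = 5·13^0 + 6·13^1
  c_6 = 44 = 5·13^0 + 3·13^1
p-restricted factor λ_0 = (6, 6, 5, 9, 5, 5)
p-restricted factor λ_1 = (12, 4, 12, 0, 6, 3)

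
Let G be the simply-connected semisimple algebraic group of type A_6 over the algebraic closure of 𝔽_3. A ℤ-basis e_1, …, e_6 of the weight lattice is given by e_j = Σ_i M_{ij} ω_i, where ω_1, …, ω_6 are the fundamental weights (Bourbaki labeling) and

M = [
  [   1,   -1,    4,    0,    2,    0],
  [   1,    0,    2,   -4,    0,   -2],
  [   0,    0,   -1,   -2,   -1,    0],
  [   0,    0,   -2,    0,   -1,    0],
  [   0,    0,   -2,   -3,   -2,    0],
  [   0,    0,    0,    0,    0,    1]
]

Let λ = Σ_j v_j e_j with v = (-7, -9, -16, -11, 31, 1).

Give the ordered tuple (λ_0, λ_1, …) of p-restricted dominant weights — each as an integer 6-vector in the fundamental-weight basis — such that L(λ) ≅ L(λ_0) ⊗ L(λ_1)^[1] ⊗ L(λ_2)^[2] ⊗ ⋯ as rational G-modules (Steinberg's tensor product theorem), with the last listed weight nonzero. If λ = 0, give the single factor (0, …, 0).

((0, 0, 1, 1, 0, 1), (0, 1, 2, 0, 1, 0))

In the fundamental-weight basis, λ has coordinates c = M·v (v = (-7, -9, -16, -11, 31, 1)):
  c_1 = 1*-7 + -1*-9 + 4*-16 + 0*-11 + 2*31 + 0*1 = 0
  c_2 = 1*-7 + 0*-9 + 2*-16 + -4*-11 + 0*31 + -2*1 = 3
  c_3 = 0*-7 + 0*-9 + -1*-16 + -2*-11 + -1*31 + 0*1 = 7
  c_4 = 0*-7 + 0*-9 + -2*-16 + 0*-11 + -1*31 + 0*1 = 1
  c_5 = 0*-7 + 0*-9 + -2*-16 + -3*-11 + -2*31 + 0*1 = 3
  c_6 = 0*-7 + 0*-9 + 0*-16 + 0*-11 + 0*31 + 1*1 = 1
p = 3; digits c_i = Σ_j d_{ij}·3^j, 0 ≤ d_{ij} < 3:
  c_1 = 0
  c_2 = 3 = 0·3^0 + 1·3^1
  c_3 = 7 = 1·3^0 + 2·3^1
  c_4 = 1 = 1·3^0
  c_5 = 3 = 0·3^0 + 1·3^1
  c_6 = 1 = 1·3^0
p-restricted factor λ_0 = (0, 0, 1, 1, 0, 1)
p-restricted factor λ_1 = (0, 1, 2, 0, 1, 0)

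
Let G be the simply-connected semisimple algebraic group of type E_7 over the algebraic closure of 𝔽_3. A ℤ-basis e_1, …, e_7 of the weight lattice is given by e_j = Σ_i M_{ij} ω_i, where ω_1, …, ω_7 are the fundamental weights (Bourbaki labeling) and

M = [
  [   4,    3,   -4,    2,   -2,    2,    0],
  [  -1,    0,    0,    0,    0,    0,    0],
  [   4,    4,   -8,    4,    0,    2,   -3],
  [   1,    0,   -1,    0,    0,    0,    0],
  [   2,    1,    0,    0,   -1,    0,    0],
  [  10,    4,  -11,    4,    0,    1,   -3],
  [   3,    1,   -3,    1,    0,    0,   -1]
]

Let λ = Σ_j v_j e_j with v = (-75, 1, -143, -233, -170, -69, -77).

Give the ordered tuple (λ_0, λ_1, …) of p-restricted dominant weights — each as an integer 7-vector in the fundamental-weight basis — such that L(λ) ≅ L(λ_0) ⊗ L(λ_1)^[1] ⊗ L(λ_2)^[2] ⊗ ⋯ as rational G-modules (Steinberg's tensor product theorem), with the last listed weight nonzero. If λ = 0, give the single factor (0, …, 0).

((2, 0, 0, 2, 0, 0, 1), (0, 1, 0, 1, 1, 1, 1), (1, 2, 1, 1, 2, 0, 2), (0, 2, 0, 2, 0, 2, 1))

Converting to the ω-basis (c_i = row i of M dotted with v = (-75, 1, -143, -233, -170, -69, -77)):
  c_1 = (4)·(-75) + (3)·(1) + (-4)·(-143) + (2)·(-233) + (-2)·(-170) + (2)·(-69) + (0)·(-77) = 11
  c_2 = (-1)·(-75) + (0)·(1) + (0)·(-143) + (0)·(-233) + (0)·(-170) + (0)·(-69) + (0)·(-77) = 75
  c_3 = (4)·(-75) + (4)·(1) + (-8)·(-143) + (4)·(-233) + (0)·(-170) + (2)·(-69) + (-3)·(-77) = 9
  c_4 = (1)·(-75) + (0)·(1) + (-1)·(-143) + (0)·(-233) + (0)·(-170) + (0)·(-69) + (0)·(-77) = 68
  c_5 = (2)·(-75) + (1)·(1) + (0)·(-143) + (0)·(-233) + (-1)·(-170) + (0)·(-69) + (0)·(-77) = 21
  c_6 = (10)·(-75) + (4)·(1) + (-11)·(-143) + (4)·(-233) + (0)·(-170) + (1)·(-69) + (-3)·(-77) = 57
  c_7 = (3)·(-75) + (1)·(1) + (-3)·(-143) + (1)·(-233) + (0)·(-170) + (0)·(-69) + (-1)·(-77) = 49
Writing each c_i in base p = 3:
  c_1 = 11 = 2·3^0 + 0·3^1 + 1·3^2
  c_2 = 75 = 0·3^0 + 1·3^1 + 2·3^2 + 2·3^3
  c_3 = 9 = 0·3^0 + 0·3^1 + 1·3^2
  c_4 = 68 = 2·3^0 + 1·3^1 + 1·3^2 + 2·3^3
  c_5 = 21 = 0·3^0 + 1·3^1 + 2·3^2
  c_6 = 57 = 0·3^0 + 1·3^1 + 0·3^2 + 2·3^3
  c_7 = 49 = 1·3^0 + 1·3^1 + 2·3^2 + 1·3^3
Factor λ_0 = (2, 0, 0, 2, 0, 0, 1)
Factor λ_1 = (0, 1, 0, 1, 1, 1, 1)
Factor λ_2 = (1, 2, 1, 1, 2, 0, 2)
Factor λ_3 = (0, 2, 0, 2, 0, 2, 1)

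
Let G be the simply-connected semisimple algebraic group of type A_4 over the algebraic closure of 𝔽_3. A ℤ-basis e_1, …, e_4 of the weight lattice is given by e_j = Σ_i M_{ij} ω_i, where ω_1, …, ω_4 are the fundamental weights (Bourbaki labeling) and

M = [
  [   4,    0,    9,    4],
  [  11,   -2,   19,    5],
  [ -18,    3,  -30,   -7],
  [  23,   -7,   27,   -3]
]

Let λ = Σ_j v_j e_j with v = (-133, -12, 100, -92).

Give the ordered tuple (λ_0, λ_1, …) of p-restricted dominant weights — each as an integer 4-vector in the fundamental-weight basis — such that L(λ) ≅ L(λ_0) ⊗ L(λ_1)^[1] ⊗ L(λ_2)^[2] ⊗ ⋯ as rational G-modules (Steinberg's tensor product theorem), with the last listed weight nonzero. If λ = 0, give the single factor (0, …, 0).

Compute c_i = Σ_j M_{ij} v_j with v = (-133, -12, 100, -92):
  c_1 = (4)·(-133) + (0)·(-12) + 9·100 + (4)·(-92) = 0
  c_2 = (11)·(-133) + (-2)·(-12) + 19·100 + (5)·(-92) = 1
  c_3 = (-18)·(-133) + (3)·(-12) + (-30)·(100) + (-7)·(-92) = 2
  c_4 = (23)·(-133) + (-7)·(-12) + 27·100 + (-3)·(-92) = 1
Expand coordinatewise in base 3:
  c_1 = 0
  c_2 = 1 = 1·3^0
  c_3 = 2 = 2·3^0
  c_4 = 1 = 1·3^0
Factor λ_0 = (0, 1, 2, 1)

((0, 1, 2, 1),)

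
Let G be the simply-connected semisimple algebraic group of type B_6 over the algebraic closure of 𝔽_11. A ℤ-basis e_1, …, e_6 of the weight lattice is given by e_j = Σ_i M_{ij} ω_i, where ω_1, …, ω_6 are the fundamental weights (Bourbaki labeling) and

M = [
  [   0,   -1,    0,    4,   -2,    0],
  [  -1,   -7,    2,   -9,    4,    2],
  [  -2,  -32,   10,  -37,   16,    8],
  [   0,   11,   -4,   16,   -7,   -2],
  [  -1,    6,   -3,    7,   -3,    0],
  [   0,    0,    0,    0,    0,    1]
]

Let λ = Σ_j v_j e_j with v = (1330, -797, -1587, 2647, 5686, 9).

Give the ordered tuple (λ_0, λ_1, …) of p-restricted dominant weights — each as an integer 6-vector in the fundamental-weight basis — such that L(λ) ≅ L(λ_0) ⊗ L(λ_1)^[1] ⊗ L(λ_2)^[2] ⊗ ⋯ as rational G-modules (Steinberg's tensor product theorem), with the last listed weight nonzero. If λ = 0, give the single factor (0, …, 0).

Change of basis e → ω: c = M·v where v = (1330, -797, -1587, 2647, 5686, 9):
  c_1 = (0)·(1330) + (-1)·(-797) + (0)·(-1587) + (4)·(2647) + (-2)·(5686) + (0)·(9) = 13
  c_2 = (-1)·(1330) + (-7)·(-797) + (2)·(-1587) + (-9)·(2647) + (4)·(5686) + (2)·(9) = 14
  c_3 = (-2)·(1330) + (-32)·(-797) + (10)·(-1587) + (-37)·(2647) + (16)·(5686) + (8)·(9) = 83
  c_4 = (0)·(1330) + (11)·(-797) + (-4)·(-1587) + (16)·(2647) + (-7)·(5686) + (-2)·(9) = 113
  c_5 = (-1)·(1330) + (6)·(-797) + (-3)·(-1587) + (7)·(2647) + (-3)·(5686) + (0)·(9) = 120
  c_6 = (0)·(1330) + (0)·(-797) + (0)·(-1587) + (0)·(2647) + (0)·(5686) + (1)·(9) = 9
Writing each c_i in base p = 11:
  c_1 = 13 = 2·11^0 + 1·11^1
  c_2 = 14 = 3·11^0 + 1·11^1
  c_3 = 83 = 6·11^0 + 7·11^1
  c_4 = 113 = 3·11^0 + 10·11^1
  c_5 = 120 = 10·11^0 + 10·11^1
  c_6 = 9 = 9·11^0
λ_0 = (2, 3, 6, 3, 10, 9)
λ_1 = (1, 1, 7, 10, 10, 0)

((2, 3, 6, 3, 10, 9), (1, 1, 7, 10, 10, 0))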